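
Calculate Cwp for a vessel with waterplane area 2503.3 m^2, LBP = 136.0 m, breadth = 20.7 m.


Formula: Cwp = Aw / (L * B)
Step 1 — L * B = 136.0 * 20.7 = 2815.2 m^2
Step 2 — Cwp = 2503.3 / 2815.2 ≈ 0.88921 (5 s.f.)

0.88921


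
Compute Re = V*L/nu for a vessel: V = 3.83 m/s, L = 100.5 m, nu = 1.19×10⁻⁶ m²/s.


Formula: Re = V * L / nu
Step 1 — V * L = 3.83 * 100.5 = 384.915 m^2/s
Step 2 — Re = 384.915 / 1.19e-6 = 3.23e+08

3.23e+08


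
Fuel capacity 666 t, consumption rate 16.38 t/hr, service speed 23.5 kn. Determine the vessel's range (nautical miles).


Formula: endurance = fuel / rate; range = endurance * speed
Step 1 — endurance = 666 / 16.38 = 40.6593 hours
Step 2 — range = 40.6593 * 23.5 ≈ 955.49 nautical miles (5 s.f.)

955.49 NM


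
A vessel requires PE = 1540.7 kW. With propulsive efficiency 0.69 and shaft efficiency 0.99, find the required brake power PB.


Formula: PB = PE / (eta_D * eta_S)
Step 1 — combined efficiency = eta_D * eta_S = 0.69 * 0.99 = 0.6831
Step 2 — PB = 1540.7 / 0.6831 ≈ 2255.5 kW (5 s.f.)

2255.5 kW


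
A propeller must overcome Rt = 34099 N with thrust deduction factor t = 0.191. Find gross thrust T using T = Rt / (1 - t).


Formula: T = Rt / (1 - t)
Step 1 — (1 - t) = 1 - 0.191 = 0.809
Step 2 — T = 34099 / 0.809 ≈ 42150 N (5 s.f.)

42150 N


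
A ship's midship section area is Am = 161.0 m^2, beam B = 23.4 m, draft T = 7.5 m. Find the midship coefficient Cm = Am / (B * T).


Formula: Cm = Am / (B * T)
Step 1 — B * T = 23.4 * 7.5 = 175.5 m^2
Step 2 — Cm = 161.0 / 175.5 ≈ 0.91738 (5 s.f.)

0.91738


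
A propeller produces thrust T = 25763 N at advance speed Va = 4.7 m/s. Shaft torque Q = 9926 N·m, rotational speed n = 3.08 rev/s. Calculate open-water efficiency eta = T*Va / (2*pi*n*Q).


Formula: eta = T * Va / (2 * pi * n * Q)
Step 1 — numerator = T * Va = 25763 * 4.7 = 121086.1
Step 2 — 2 * pi * n = 2 * pi * 3.08 = 19.352211
Step 3 — denominator = 19.352211 * 9926 = 192090.05
Step 4 — eta = 121086.1 / 192090.05 ≈ 0.63036 (5 s.f.)

0.63036


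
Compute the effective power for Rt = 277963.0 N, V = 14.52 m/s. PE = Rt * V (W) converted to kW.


Formula: PE = Rt * V / 1000 (kW)
Step 1 — PE (W) = 277963.0 * 14.52 = 4036022.76 W
Step 2 — PE (kW) = 4036022.76 / 1000 ≈ 4036.0 kW (5 s.f.)

4036.0 kW


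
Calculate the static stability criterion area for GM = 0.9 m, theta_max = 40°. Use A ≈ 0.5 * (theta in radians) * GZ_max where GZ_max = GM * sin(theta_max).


Formula: GZ_max = GM * sin(theta); Area = 0.5 * theta_rad * GZ_max
Step 1 — GZ_max = 0.9 * sin(40°) = 0.9 * 0.642788 = 0.578509 m
Step 2 — theta_rad = 40 * pi/180 = 0.698132 rad
Step 3 — Area = 0.5 * 0.698132 * 0.578509 ≈ 0.20194 m·rad (5 s.f.)

0.20194 m·rad


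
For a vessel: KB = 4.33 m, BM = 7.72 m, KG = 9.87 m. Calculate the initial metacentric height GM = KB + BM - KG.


Formula: GM = KB + BM - KG
Step 1 — KM = KB + BM = 4.33 + 7.72 = 12.05 m
Step 2 — GM = KM - KG = 12.05 - 9.87 = 2.18 m

2.18 m


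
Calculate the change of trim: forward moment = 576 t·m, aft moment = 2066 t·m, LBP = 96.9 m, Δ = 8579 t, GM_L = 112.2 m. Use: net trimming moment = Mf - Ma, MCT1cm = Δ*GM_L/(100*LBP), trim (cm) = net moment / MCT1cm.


Formula: net trimming moment = Mf - Ma; MCT1cm = Δ*GM_L/(100*LBP); trim = net moment / MCT1cm
Step 1 — net trimming moment = 576 - 2066 = -1490 t·m
Step 2 — MCT1cm = 8579 * 112.2 / (100 * 96.9) = 99.3358 t·m/cm
Step 3 — trim = -1490 / 99.3358 ≈ -15.000 cm (5 s.f.)

-15.000 cm


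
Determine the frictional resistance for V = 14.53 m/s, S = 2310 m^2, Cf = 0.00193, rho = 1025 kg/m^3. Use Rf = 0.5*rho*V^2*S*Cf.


Formula: Rf = 0.5 * rho * V^2 * S * Cf
Step 1 — V^2 = 14.53^2 = 211.1209
Step 2 — 0.5 * rho * V^2 = 0.5 * 1025 * 211.1209 = 108199.46125
Step 3 — Rf = 108199.46125 * 2310 * 0.00193 ≈ 482390 N (5 s.f.)

482390 N


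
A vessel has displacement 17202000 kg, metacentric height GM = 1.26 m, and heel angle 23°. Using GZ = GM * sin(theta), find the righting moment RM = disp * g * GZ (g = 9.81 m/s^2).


Formula: GZ = GM * sin(theta); RM = disp * g * GZ
Step 1 — GZ = 1.26 * sin(23°) = 1.26 * 0.390731 = 0.492321 m
Step 2 — RM = 17202000 * 9.81 * 0.492321 ≈ 83080000 N·m (5 s.f.)

83080000 N·m


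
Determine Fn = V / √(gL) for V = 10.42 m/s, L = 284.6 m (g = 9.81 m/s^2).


Formula: Fn = V / sqrt(g * L)
Step 1 — g * L = 9.81 * 284.6 = 2791.926
Step 2 — sqrt(g * L) = sqrt(2791.926) = 52.838679
Step 3 — Fn = 10.42 / 52.838679 ≈ 0.19720 (5 s.f.)

0.19720


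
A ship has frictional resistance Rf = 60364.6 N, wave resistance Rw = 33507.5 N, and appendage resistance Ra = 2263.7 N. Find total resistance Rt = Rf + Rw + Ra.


Formula: Rt = Rf + Rw + Ra
Substituting: Rt = 60364.6 + 33507.5 + 2263.7
Result: Rt = 96135.8 N

96135.8 N


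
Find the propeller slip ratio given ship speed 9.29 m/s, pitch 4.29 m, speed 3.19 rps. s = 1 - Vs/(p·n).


Formula: s = 1 - Vs / (p * n)
Step 1 — p * n = 4.29 * 3.19 = 13.6851
Step 2 — Vs / (p*n) = 9.29 / 13.6851 = 0.67884 (6 d.p.)
Step 3 — s = 1 - 0.67884 = 0.32116

0.32116


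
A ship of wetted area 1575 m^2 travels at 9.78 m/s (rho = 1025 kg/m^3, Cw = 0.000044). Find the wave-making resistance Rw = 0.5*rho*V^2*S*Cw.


Formula: Rw = 0.5 * rho * V^2 * S * Cw
Step 1 — V^2 = 9.78^2 = 95.6484
Step 2 — 0.5 * rho * V^2 = 0.5 * 1025 * 95.6484 = 49019.805
Step 3 — Rw = 49019.805 * 1575 * 0.000044 ≈ 3397.1 N (5 s.f.)

3397.1 N


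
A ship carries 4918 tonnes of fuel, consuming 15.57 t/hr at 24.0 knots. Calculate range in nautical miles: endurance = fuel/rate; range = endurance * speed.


Formula: endurance = fuel / rate; range = endurance * speed
Step 1 — endurance = 4918 / 15.57 = 315.8638 hours
Step 2 — range = 315.8638 * 24.0 ≈ 7580.7 nautical miles (5 s.f.)

7580.7 NM


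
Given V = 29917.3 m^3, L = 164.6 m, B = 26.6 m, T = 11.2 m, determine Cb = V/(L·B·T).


Formula: Cb = V / (L * B * T)
Step 1 — L * B * T = 164.6 * 26.6 * 11.2 = 49037.632 m^3
Step 2 — Cb = 29917.3 / 49037.632 ≈ 0.61009 (5 s.f.)

0.61009


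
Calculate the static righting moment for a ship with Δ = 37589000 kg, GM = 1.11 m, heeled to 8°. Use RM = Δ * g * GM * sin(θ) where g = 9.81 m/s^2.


Formula: GZ = GM * sin(theta); RM = disp * g * GZ
Step 1 — GZ = 1.11 * sin(8°) = 1.11 * 0.139173 = 0.154482 m
Step 2 — RM = 37589000 * 9.81 * 0.154482 ≈ 56965000 N·m (5 s.f.)

56965000 N·m


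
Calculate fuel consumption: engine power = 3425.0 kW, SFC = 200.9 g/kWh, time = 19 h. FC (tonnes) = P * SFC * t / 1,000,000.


Formula: FC (tonnes) = P * SFC * t / 1,000,000
Step 1 — P * SFC * t = 3425.0 * 200.9 * 19 = 13073567.5 g
Step 2 — FC (tonnes) = 13073567.5 / 1,000,000 ≈ 13.074 tonnes (5 s.f.)

13.074 tonnes


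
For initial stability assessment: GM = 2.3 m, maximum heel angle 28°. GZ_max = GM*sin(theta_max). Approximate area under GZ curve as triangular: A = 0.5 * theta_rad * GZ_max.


Formula: GZ_max = GM * sin(theta); Area = 0.5 * theta_rad * GZ_max
Step 1 — GZ_max = 2.3 * sin(28°) = 2.3 * 0.469472 = 1.079786 m
Step 2 — theta_rad = 28 * pi/180 = 0.488692 rad
Step 3 — Area = 0.5 * 0.488692 * 1.079786 ≈ 0.26384 m·rad (5 s.f.)

0.26384 m·rad


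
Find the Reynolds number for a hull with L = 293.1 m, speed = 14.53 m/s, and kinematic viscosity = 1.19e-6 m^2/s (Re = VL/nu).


Formula: Re = V * L / nu
Step 1 — V * L = 14.53 * 293.1 = 4258.743 m^2/s
Step 2 — Re = 4258.743 / 1.19e-6 = 3.58e+09

3.58e+09


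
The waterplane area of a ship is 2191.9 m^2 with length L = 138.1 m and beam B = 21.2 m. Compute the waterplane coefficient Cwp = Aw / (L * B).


Formula: Cwp = Aw / (L * B)
Step 1 — L * B = 138.1 * 21.2 = 2927.72 m^2
Step 2 — Cwp = 2191.9 / 2927.72 ≈ 0.74867 (5 s.f.)

0.74867


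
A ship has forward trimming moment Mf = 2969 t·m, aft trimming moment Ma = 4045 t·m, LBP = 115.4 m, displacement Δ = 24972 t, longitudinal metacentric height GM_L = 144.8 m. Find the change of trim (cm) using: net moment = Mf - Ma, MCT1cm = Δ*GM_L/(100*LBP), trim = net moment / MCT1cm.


Formula: net trimming moment = Mf - Ma; MCT1cm = Δ*GM_L/(100*LBP); trim = net moment / MCT1cm
Step 1 — net trimming moment = 2969 - 4045 = -1076 t·m
Step 2 — MCT1cm = 24972 * 144.8 / (100 * 115.4) = 313.3402 t·m/cm
Step 3 — trim = -1076 / 313.3402 ≈ -3.4340 cm (5 s.f.)

-3.4340 cm


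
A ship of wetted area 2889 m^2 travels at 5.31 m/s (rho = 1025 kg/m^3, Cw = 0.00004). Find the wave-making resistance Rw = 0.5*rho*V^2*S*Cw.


Formula: Rw = 0.5 * rho * V^2 * S * Cw
Step 1 — V^2 = 5.31^2 = 28.1961
Step 2 — 0.5 * rho * V^2 = 0.5 * 1025 * 28.1961 = 14450.50125
Step 3 — Rw = 14450.50125 * 2889 * 0.00004 ≈ 1669.9 N (5 s.f.)

1669.9 N


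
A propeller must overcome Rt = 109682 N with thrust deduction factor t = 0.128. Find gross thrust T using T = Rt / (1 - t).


Formula: T = Rt / (1 - t)
Step 1 — (1 - t) = 1 - 0.128 = 0.872
Step 2 — T = 109682 / 0.872 ≈ 125780 N (5 s.f.)

125780 N


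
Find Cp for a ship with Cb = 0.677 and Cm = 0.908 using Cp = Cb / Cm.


Formula: Cp = Cb / Cm
Substituting: Cp = 0.677 / 0.908
Result: Cp ≈ 0.74559 (5 s.f.)

0.74559


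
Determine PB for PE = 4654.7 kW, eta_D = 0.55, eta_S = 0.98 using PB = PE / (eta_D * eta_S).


Formula: PB = PE / (eta_D * eta_S)
Step 1 — combined efficiency = eta_D * eta_S = 0.55 * 0.98 = 0.539
Step 2 — PB = 4654.7 / 0.539 ≈ 8635.8 kW (5 s.f.)

8635.8 kW


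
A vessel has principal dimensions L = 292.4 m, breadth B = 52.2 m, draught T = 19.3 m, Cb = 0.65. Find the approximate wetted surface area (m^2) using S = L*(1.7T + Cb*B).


Formula: S = 1.7*L*T + V/T with V = Cb*L*B*T, i.e. S = L * (1.7*T + Cb*B)
Step 1 — 1.7*T = 1.7 * 19.3 = 32.81 m
Step 2 — Cb*B = 0.65 * 52.2 = 33.93 m
Step 3 — 1.7*T + Cb*B = 32.81 + 33.93 = 66.74 m
Step 4 — S = 292.4 * 66.74 ≈ 19515 m^2 (5 s.f.)

19515 m^2


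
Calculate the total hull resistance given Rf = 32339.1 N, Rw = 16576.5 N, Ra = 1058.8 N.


Formula: Rt = Rf + Rw + Ra
Substituting: Rt = 32339.1 + 16576.5 + 1058.8
Result: Rt = 49974.4 N

49974.4 N


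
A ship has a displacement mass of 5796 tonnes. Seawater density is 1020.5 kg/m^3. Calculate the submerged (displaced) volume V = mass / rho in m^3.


Formula: V = mass / rho
Step 1 — convert tonnes to kg: 5796 t * 1000 = 5796000 kg
Step 2 — V = 5796000 / 1020.5 ≈ 5679.6 m^3 (5 s.f.)

5679.6 m^3


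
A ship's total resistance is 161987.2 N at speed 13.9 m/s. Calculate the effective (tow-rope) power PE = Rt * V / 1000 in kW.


Formula: PE = Rt * V / 1000 (kW)
Step 1 — PE (W) = 161987.2 * 13.9 = 2251622.08 W
Step 2 — PE (kW) = 2251622.08 / 1000 ≈ 2251.6 kW (5 s.f.)

2251.6 kW


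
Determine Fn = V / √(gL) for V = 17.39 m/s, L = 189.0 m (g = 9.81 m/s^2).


Formula: Fn = V / sqrt(g * L)
Step 1 — g * L = 9.81 * 189.0 = 1854.09
Step 2 — sqrt(g * L) = sqrt(1854.09) = 43.059145
Step 3 — Fn = 17.39 / 43.059145 ≈ 0.40386 (5 s.f.)

0.40386


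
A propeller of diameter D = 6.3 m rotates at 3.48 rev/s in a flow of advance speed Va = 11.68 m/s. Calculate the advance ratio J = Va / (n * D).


Formula: J = Va / (n * D)
Step 1 — n * D = 3.48 * 6.3 = 21.924
Step 2 — J = 11.68 / 21.924 ≈ 0.53275 (5 s.f.)

0.53275


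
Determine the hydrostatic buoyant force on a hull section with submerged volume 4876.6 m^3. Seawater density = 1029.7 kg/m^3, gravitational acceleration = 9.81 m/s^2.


Formula: Fb = rho * g * V
Substituting: Fb = 1029.7 * 9.81 * 4876.6
Intermediate: 1029.7 * 9.81 = 10101.357
Result: Fb = 10101.357 * 4876.6 ≈ 49260000 N (5 s.f.)

49260000 N


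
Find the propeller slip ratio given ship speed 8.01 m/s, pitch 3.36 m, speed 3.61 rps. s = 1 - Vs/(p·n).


Formula: s = 1 - Vs / (p * n)
Step 1 — p * n = 3.36 * 3.61 = 12.1296
Step 2 — Vs / (p*n) = 8.01 / 12.1296 = 0.660368 (6 d.p.)
Step 3 — s = 1 - 0.660368 = 0.339632

0.339632


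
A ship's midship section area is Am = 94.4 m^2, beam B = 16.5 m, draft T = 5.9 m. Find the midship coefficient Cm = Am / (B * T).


Formula: Cm = Am / (B * T)
Step 1 — B * T = 16.5 * 5.9 = 97.35 m^2
Step 2 — Cm = 94.4 / 97.35 ≈ 0.96970 (5 s.f.)

0.96970


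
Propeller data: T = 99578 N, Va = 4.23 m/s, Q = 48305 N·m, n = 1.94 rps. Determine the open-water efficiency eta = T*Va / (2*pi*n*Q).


Formula: eta = T * Va / (2 * pi * n * Q)
Step 1 — numerator = T * Va = 99578 * 4.23 = 421214.94
Step 2 — 2 * pi * n = 2 * pi * 1.94 = 12.189379
Step 3 — denominator = 12.189379 * 48305 = 588807.95
Step 4 — eta = 421214.94 / 588807.95 ≈ 0.71537 (5 s.f.)

0.71537


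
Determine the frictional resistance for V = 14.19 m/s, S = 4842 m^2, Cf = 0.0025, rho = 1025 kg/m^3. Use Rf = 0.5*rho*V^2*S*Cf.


Formula: Rf = 0.5 * rho * V^2 * S * Cf
Step 1 — V^2 = 14.19^2 = 201.3561
Step 2 — 0.5 * rho * V^2 = 0.5 * 1025 * 201.3561 = 103195.00125
Step 3 — Rf = 103195.00125 * 4842 * 0.0025 ≈ 1249200 N (5 s.f.)

1249200 N


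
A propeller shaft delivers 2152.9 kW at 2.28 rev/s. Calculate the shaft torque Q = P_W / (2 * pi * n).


Formula: Q = P_W / (2 * pi * n)
Step 1 — P_W = 2152.9 kW * 1000 = 2152900.0 W
Step 2 — 2 * pi * n = 2 * pi * 2.28 = 14.325663
Step 3 — Q = 2152900.0 / 14.325663 ≈ 150280 N·m (5 s.f.)

150280 N·m


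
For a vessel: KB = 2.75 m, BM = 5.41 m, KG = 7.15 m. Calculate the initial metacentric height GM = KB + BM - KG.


Formula: GM = KB + BM - KG
Step 1 — KM = KB + BM = 2.75 + 5.41 = 8.16 m
Step 2 — GM = KM - KG = 8.16 - 7.15 = 1.01 m

1.01 m


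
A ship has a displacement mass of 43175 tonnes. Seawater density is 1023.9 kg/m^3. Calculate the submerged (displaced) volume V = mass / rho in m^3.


Formula: V = mass / rho
Step 1 — convert tonnes to kg: 43175 t * 1000 = 43175000 kg
Step 2 — V = 43175000 / 1023.9 ≈ 42167 m^3 (5 s.f.)

42167 m^3


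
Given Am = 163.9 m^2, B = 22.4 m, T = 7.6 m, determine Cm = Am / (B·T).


Formula: Cm = Am / (B * T)
Step 1 — B * T = 22.4 * 7.6 = 170.24 m^2
Step 2 — Cm = 163.9 / 170.24 ≈ 0.96276 (5 s.f.)

0.96276


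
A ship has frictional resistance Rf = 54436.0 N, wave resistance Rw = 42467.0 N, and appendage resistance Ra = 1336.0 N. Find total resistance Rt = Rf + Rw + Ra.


Formula: Rt = Rf + Rw + Ra
Substituting: Rt = 54436.0 + 42467.0 + 1336.0
Result: Rt = 98239.0 N

98239.0 N


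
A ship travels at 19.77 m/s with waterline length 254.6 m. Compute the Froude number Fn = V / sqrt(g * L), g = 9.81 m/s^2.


Formula: Fn = V / sqrt(g * L)
Step 1 — g * L = 9.81 * 254.6 = 2497.626
Step 2 — sqrt(g * L) = sqrt(2497.626) = 49.976254
Step 3 — Fn = 19.77 / 49.976254 ≈ 0.39559 (5 s.f.)

0.39559


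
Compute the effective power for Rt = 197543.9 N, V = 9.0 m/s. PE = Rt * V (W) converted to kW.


Formula: PE = Rt * V / 1000 (kW)
Step 1 — PE (W) = 197543.9 * 9.0 = 1777895.1 W
Step 2 — PE (kW) = 1777895.1 / 1000 ≈ 1777.9 kW (5 s.f.)

1777.9 kW


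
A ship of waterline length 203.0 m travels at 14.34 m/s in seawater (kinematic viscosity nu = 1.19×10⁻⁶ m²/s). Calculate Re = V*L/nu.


Formula: Re = V * L / nu
Step 1 — V * L = 14.34 * 203.0 = 2911.02 m^2/s
Step 2 — Re = 2911.02 / 1.19e-6 = 2.45e+09

2.45e+09


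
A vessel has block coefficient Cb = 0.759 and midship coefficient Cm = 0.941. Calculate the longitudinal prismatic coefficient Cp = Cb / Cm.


Formula: Cp = Cb / Cm
Substituting: Cp = 0.759 / 0.941
Result: Cp ≈ 0.80659 (5 s.f.)

0.80659


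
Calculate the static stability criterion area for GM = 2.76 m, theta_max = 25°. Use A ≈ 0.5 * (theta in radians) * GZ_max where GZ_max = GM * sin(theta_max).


Formula: GZ_max = GM * sin(theta); Area = 0.5 * theta_rad * GZ_max
Step 1 — GZ_max = 2.76 * sin(25°) = 2.76 * 0.422618 = 1.166426 m
Step 2 — theta_rad = 25 * pi/180 = 0.436332 rad
Step 3 — Area = 0.5 * 0.436332 * 1.166426 ≈ 0.25447 m·rad (5 s.f.)

0.25447 m·rad


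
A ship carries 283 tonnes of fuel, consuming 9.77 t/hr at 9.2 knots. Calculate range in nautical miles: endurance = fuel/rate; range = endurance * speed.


Formula: endurance = fuel / rate; range = endurance * speed
Step 1 — endurance = 283 / 9.77 = 28.9662 hours
Step 2 — range = 28.9662 * 9.2 ≈ 266.49 nautical miles (5 s.f.)

266.49 NM


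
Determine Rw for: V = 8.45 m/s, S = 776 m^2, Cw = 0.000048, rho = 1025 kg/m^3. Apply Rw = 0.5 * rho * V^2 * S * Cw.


Formula: Rw = 0.5 * rho * V^2 * S * Cw
Step 1 — V^2 = 8.45^2 = 71.4025
Step 2 — 0.5 * rho * V^2 = 0.5 * 1025 * 71.4025 = 36593.78125
Step 3 — Rw = 36593.78125 * 776 * 0.000048 ≈ 1363.0 N (5 s.f.)

1363.0 N


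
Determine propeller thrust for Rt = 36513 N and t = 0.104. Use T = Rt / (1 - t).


Formula: T = Rt / (1 - t)
Step 1 — (1 - t) = 1 - 0.104 = 0.896
Step 2 — T = 36513 / 0.896 ≈ 40751 N (5 s.f.)

40751 N


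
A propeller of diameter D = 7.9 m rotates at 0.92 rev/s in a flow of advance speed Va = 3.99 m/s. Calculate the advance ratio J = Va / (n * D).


Formula: J = Va / (n * D)
Step 1 — n * D = 0.92 * 7.9 = 7.268
Step 2 — J = 3.99 / 7.268 ≈ 0.54898 (5 s.f.)

0.54898


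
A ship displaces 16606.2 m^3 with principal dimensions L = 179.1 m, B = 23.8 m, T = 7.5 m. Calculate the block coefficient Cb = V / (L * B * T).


Formula: Cb = V / (L * B * T)
Step 1 — L * B * T = 179.1 * 23.8 * 7.5 = 31969.35 m^3
Step 2 — Cb = 16606.2 / 31969.35 ≈ 0.51944 (5 s.f.)

0.51944


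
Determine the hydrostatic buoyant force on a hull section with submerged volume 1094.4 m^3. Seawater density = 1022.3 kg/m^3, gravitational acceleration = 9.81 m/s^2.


Formula: Fb = rho * g * V
Substituting: Fb = 1022.3 * 9.81 * 1094.4
Intermediate: 1022.3 * 9.81 = 10028.763
Result: Fb = 10028.763 * 1094.4 ≈ 10975000 N (5 s.f.)

10975000 N


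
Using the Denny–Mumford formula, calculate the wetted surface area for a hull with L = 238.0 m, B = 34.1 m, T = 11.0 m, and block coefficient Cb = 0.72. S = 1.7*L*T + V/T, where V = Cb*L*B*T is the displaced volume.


Formula: S = 1.7*L*T + V/T with V = Cb*L*B*T, i.e. S = L * (1.7*T + Cb*B)
Step 1 — 1.7*T = 1.7 * 11.0 = 18.7 m
Step 2 — Cb*B = 0.72 * 34.1 = 24.552 m
Step 3 — 1.7*T + Cb*B = 18.7 + 24.552 = 43.252 m
Step 4 — S = 238.0 * 43.252 ≈ 10294 m^2 (5 s.f.)

10294 m^2


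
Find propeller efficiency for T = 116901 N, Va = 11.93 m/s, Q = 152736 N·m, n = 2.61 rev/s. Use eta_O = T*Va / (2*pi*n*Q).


Formula: eta = T * Va / (2 * pi * n * Q)
Step 1 — numerator = T * Va = 116901 * 11.93 = 1394628.93
Step 2 — 2 * pi * n = 2 * pi * 2.61 = 16.399114
Step 3 — denominator = 16.399114 * 152736 = 2504735.08
Step 4 — eta = 1394628.93 / 2504735.08 ≈ 0.55680 (5 s.f.)

0.55680


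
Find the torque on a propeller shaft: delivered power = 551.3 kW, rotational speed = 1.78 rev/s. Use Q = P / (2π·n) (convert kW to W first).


Formula: Q = P_W / (2 * pi * n)
Step 1 — P_W = 551.3 kW * 1000 = 551300.0 W
Step 2 — 2 * pi * n = 2 * pi * 1.78 = 11.18407
Step 3 — Q = 551300.0 / 11.18407 ≈ 49293 N·m (5 s.f.)

49293 N·m


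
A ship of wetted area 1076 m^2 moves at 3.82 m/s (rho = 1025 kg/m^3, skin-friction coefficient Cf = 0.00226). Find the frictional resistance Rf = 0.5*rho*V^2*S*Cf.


Formula: Rf = 0.5 * rho * V^2 * S * Cf
Step 1 — V^2 = 3.82^2 = 14.5924
Step 2 — 0.5 * rho * V^2 = 0.5 * 1025 * 14.5924 = 7478.605
Step 3 — Rf = 7478.605 * 1076 * 0.00226 ≈ 18186 N (5 s.f.)

18186 N


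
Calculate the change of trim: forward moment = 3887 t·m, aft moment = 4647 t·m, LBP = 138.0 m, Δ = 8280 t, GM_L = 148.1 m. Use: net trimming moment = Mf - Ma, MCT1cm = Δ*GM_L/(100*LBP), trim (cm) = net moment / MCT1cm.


Formula: net trimming moment = Mf - Ma; MCT1cm = Δ*GM_L/(100*LBP); trim = net moment / MCT1cm
Step 1 — net trimming moment = 3887 - 4647 = -760 t·m
Step 2 — MCT1cm = 8280 * 148.1 / (100 * 138.0) = 88.86 t·m/cm
Step 3 — trim = -760 / 88.86 ≈ -8.5528 cm (5 s.f.)

-8.5528 cm


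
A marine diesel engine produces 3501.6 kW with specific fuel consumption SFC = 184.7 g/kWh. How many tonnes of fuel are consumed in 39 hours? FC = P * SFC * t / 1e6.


Formula: FC (tonnes) = P * SFC * t / 1,000,000
Step 1 — P * SFC * t = 3501.6 * 184.7 * 39 = 25223075.28 g
Step 2 — FC (tonnes) = 25223075.28 / 1,000,000 ≈ 25.223 tonnes (5 s.f.)

25.223 tonnes


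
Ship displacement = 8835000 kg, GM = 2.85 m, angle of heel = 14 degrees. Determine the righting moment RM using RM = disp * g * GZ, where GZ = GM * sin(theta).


Formula: GZ = GM * sin(theta); RM = disp * g * GZ
Step 1 — GZ = 2.85 * sin(14°) = 2.85 * 0.241922 = 0.689478 m
Step 2 — RM = 8835000 * 9.81 * 0.689478 ≈ 59758000 N·m (5 s.f.)

59758000 N·m


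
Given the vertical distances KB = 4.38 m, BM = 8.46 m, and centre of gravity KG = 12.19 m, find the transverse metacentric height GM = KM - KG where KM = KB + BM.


Formula: GM = KB + BM - KG
Step 1 — KM = KB + BM = 4.38 + 8.46 = 12.84 m
Step 2 — GM = KM - KG = 12.84 - 12.19 = 0.65 m

0.65 m


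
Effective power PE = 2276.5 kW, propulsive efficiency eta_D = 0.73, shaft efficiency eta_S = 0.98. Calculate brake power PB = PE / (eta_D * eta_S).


Formula: PB = PE / (eta_D * eta_S)
Step 1 — combined efficiency = eta_D * eta_S = 0.73 * 0.98 = 0.7154
Step 2 — PB = 2276.5 / 0.7154 ≈ 3182.1 kW (5 s.f.)

3182.1 kW


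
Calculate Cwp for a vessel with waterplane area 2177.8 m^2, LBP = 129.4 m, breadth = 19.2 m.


Formula: Cwp = Aw / (L * B)
Step 1 — L * B = 129.4 * 19.2 = 2484.48 m^2
Step 2 — Cwp = 2177.8 / 2484.48 ≈ 0.87656 (5 s.f.)

0.87656


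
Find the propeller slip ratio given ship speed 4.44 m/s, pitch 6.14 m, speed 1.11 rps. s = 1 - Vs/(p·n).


Formula: s = 1 - Vs / (p * n)
Step 1 — p * n = 6.14 * 1.11 = 6.8154
Step 2 — Vs / (p*n) = 4.44 / 6.8154 = 0.651466 (6 d.p.)
Step 3 — s = 1 - 0.651466 = 0.348534

0.348534


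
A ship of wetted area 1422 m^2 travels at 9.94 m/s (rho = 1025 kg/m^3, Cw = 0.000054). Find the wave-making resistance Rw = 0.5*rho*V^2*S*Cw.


Formula: Rw = 0.5 * rho * V^2 * S * Cw
Step 1 — V^2 = 9.94^2 = 98.8036
Step 2 — 0.5 * rho * V^2 = 0.5 * 1025 * 98.8036 = 50636.845
Step 3 — Rw = 50636.845 * 1422 * 0.000054 ≈ 3888.3 N (5 s.f.)

3888.3 N


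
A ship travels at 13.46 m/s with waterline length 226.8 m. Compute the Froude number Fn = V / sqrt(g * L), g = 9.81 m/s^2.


Formula: Fn = V / sqrt(g * L)
Step 1 — g * L = 9.81 * 226.8 = 2224.908
Step 2 — sqrt(g * L) = sqrt(2224.908) = 47.16893
Step 3 — Fn = 13.46 / 47.16893 ≈ 0.28536 (5 s.f.)

0.28536


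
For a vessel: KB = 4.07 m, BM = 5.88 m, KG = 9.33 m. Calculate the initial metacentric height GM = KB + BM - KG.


Formula: GM = KB + BM - KG
Step 1 — KM = KB + BM = 4.07 + 5.88 = 9.95 m
Step 2 — GM = KM - KG = 9.95 - 9.33 = 0.62 m

0.62 m


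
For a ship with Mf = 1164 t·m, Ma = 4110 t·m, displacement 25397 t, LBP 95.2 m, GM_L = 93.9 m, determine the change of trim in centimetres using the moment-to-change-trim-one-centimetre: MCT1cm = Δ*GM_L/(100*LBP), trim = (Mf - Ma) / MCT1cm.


Formula: net trimming moment = Mf - Ma; MCT1cm = Δ*GM_L/(100*LBP); trim = net moment / MCT1cm
Step 1 — net trimming moment = 1164 - 4110 = -2946 t·m
Step 2 — MCT1cm = 25397 * 93.9 / (100 * 95.2) = 250.5019 t·m/cm
Step 3 — trim = -2946 / 250.5019 ≈ -11.760 cm (5 s.f.)

-11.760 cm


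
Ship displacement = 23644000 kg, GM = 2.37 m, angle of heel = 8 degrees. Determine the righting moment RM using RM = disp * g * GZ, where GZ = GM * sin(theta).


Formula: GZ = GM * sin(theta); RM = disp * g * GZ
Step 1 — GZ = 2.37 * sin(8°) = 2.37 * 0.139173 = 0.32984 m
Step 2 — RM = 23644000 * 9.81 * 0.32984 ≈ 76506000 N·m (5 s.f.)

76506000 N·m


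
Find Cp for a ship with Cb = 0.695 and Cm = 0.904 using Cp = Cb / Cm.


Formula: Cp = Cb / Cm
Substituting: Cp = 0.695 / 0.904
Result: Cp ≈ 0.76881 (5 s.f.)

0.76881


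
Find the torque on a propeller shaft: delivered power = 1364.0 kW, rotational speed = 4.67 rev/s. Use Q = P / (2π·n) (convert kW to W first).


Formula: Q = P_W / (2 * pi * n)
Step 1 — P_W = 1364.0 kW * 1000 = 1364000.0 W
Step 2 — 2 * pi * n = 2 * pi * 4.67 = 29.342475
Step 3 — Q = 1364000.0 / 29.342475 ≈ 46486 N·m (5 s.f.)

46486 N·m


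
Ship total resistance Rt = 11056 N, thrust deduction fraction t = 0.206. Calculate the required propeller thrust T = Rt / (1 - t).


Formula: T = Rt / (1 - t)
Step 1 — (1 - t) = 1 - 0.206 = 0.794
Step 2 — T = 11056 / 0.794 ≈ 13924 N (5 s.f.)

13924 N


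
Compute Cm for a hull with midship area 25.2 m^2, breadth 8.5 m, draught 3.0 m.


Formula: Cm = Am / (B * T)
Step 1 — B * T = 8.5 * 3.0 = 25.5 m^2
Step 2 — Cm = 25.2 / 25.5 ≈ 0.98824 (5 s.f.)

0.98824


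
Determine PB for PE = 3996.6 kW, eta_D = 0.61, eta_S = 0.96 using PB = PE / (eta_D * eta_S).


Formula: PB = PE / (eta_D * eta_S)
Step 1 — combined efficiency = eta_D * eta_S = 0.61 * 0.96 = 0.5856
Step 2 — PB = 3996.6 / 0.5856 ≈ 6824.8 kW (5 s.f.)

6824.8 kW


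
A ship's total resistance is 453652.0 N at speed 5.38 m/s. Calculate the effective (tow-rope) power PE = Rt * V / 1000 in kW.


Formula: PE = Rt * V / 1000 (kW)
Step 1 — PE (W) = 453652.0 * 5.38 = 2440647.76 W
Step 2 — PE (kW) = 2440647.76 / 1000 ≈ 2440.6 kW (5 s.f.)

2440.6 kW


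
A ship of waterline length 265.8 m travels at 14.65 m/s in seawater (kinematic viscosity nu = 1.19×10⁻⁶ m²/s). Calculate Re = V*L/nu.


Formula: Re = V * L / nu
Step 1 — V * L = 14.65 * 265.8 = 3893.97 m^2/s
Step 2 — Re = 3893.97 / 1.19e-6 = 3.27e+09

3.27e+09


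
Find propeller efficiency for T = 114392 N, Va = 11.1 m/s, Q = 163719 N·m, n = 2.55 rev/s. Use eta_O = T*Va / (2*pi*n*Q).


Formula: eta = T * Va / (2 * pi * n * Q)
Step 1 — numerator = T * Va = 114392 * 11.1 = 1269751.2
Step 2 — 2 * pi * n = 2 * pi * 2.55 = 16.022123
Step 3 — denominator = 16.022123 * 163719 = 2623125.96
Step 4 — eta = 1269751.2 / 2623125.96 ≈ 0.48406 (5 s.f.)

0.48406


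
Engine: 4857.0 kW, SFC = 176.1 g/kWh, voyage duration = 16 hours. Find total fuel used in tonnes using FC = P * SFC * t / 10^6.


Formula: FC (tonnes) = P * SFC * t / 1,000,000
Step 1 — P * SFC * t = 4857.0 * 176.1 * 16 = 13685083.2 g
Step 2 — FC (tonnes) = 13685083.2 / 1,000,000 ≈ 13.685 tonnes (5 s.f.)

13.685 tonnes


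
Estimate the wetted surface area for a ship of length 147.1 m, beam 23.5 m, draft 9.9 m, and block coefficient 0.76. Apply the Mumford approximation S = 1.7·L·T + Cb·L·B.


Formula: S = 1.7*L*T + V/T with V = Cb*L*B*T, i.e. S = L * (1.7*T + Cb*B)
Step 1 — 1.7*T = 1.7 * 9.9 = 16.83 m
Step 2 — Cb*B = 0.76 * 23.5 = 17.86 m
Step 3 — 1.7*T + Cb*B = 16.83 + 17.86 = 34.69 m
Step 4 — S = 147.1 * 34.69 ≈ 5102.9 m^2 (5 s.f.)

5102.9 m^2


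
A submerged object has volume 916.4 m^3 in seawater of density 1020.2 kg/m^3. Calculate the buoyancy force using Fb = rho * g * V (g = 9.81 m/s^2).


Formula: Fb = rho * g * V
Substituting: Fb = 1020.2 * 9.81 * 916.4
Intermediate: 1020.2 * 9.81 = 10008.162
Result: Fb = 10008.162 * 916.4 ≈ 9171500 N (5 s.f.)

9171500 N


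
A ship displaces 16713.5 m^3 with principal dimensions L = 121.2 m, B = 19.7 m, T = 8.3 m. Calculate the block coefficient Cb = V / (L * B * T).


Formula: Cb = V / (L * B * T)
Step 1 — L * B * T = 121.2 * 19.7 * 8.3 = 19817.412 m^3
Step 2 — Cb = 16713.5 / 19817.412 ≈ 0.84337 (5 s.f.)

0.84337


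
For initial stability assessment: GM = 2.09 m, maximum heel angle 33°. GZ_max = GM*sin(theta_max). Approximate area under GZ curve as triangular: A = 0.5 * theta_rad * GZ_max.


Formula: GZ_max = GM * sin(theta); Area = 0.5 * theta_rad * GZ_max
Step 1 — GZ_max = 2.09 * sin(33°) = 2.09 * 0.544639 = 1.138296 m
Step 2 — theta_rad = 33 * pi/180 = 0.575959 rad
Step 3 — Area = 0.5 * 0.575959 * 1.138296 ≈ 0.32781 m·rad (5 s.f.)

0.32781 m·rad


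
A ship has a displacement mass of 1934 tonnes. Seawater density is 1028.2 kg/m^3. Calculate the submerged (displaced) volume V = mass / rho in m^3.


Formula: V = mass / rho
Step 1 — convert tonnes to kg: 1934 t * 1000 = 1934000 kg
Step 2 — V = 1934000 / 1028.2 ≈ 1881.0 m^3 (5 s.f.)

1881.0 m^3


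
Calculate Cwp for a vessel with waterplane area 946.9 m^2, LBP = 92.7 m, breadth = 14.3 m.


Formula: Cwp = Aw / (L * B)
Step 1 — L * B = 92.7 * 14.3 = 1325.61 m^2
Step 2 — Cwp = 946.9 / 1325.61 ≈ 0.71431 (5 s.f.)

0.71431


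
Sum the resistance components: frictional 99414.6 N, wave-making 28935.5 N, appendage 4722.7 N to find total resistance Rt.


Formula: Rt = Rf + Rw + Ra
Substituting: Rt = 99414.6 + 28935.5 + 4722.7
Result: Rt = 133072.8 N

133072.8 N


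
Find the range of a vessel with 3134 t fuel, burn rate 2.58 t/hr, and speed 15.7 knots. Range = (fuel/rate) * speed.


Formula: endurance = fuel / rate; range = endurance * speed
Step 1 — endurance = 3134 / 2.58 = 1214.7287 hours
Step 2 — range = 1214.7287 * 15.7 ≈ 19071 nautical miles (5 s.f.)

19071 NM


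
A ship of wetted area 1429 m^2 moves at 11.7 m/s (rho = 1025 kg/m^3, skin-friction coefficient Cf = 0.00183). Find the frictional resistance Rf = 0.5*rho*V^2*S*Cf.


Formula: Rf = 0.5 * rho * V^2 * S * Cf
Step 1 — V^2 = 11.7^2 = 136.89
Step 2 — 0.5 * rho * V^2 = 0.5 * 1025 * 136.89 = 70156.125
Step 3 — Rf = 70156.125 * 1429 * 0.00183 ≈ 183460 N (5 s.f.)

183460 N


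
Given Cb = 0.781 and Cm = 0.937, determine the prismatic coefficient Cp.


Formula: Cp = Cb / Cm
Substituting: Cp = 0.781 / 0.937
Result: Cp ≈ 0.83351 (5 s.f.)

0.83351


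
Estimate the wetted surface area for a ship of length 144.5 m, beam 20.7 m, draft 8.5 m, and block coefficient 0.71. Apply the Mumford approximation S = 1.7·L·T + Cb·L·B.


Formula: S = 1.7*L*T + V/T with V = Cb*L*B*T, i.e. S = L * (1.7*T + Cb*B)
Step 1 — 1.7*T = 1.7 * 8.5 = 14.45 m
Step 2 — Cb*B = 0.71 * 20.7 = 14.697 m
Step 3 — 1.7*T + Cb*B = 14.45 + 14.697 = 29.147 m
Step 4 — S = 144.5 * 29.147 ≈ 4211.7 m^2 (5 s.f.)

4211.7 m^2


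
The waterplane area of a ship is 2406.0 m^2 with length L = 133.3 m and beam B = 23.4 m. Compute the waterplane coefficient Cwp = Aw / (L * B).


Formula: Cwp = Aw / (L * B)
Step 1 — L * B = 133.3 * 23.4 = 3119.22 m^2
Step 2 — Cwp = 2406.0 / 3119.22 ≈ 0.77135 (5 s.f.)

0.77135


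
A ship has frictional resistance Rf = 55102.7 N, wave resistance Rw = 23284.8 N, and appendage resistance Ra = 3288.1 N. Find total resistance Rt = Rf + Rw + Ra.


Formula: Rt = Rf + Rw + Ra
Substituting: Rt = 55102.7 + 23284.8 + 3288.1
Result: Rt = 81675.6 N

81675.6 N


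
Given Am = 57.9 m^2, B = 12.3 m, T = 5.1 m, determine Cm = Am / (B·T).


Formula: Cm = Am / (B * T)
Step 1 — B * T = 12.3 * 5.1 = 62.73 m^2
Step 2 — Cm = 57.9 / 62.73 ≈ 0.92300 (5 s.f.)

0.92300


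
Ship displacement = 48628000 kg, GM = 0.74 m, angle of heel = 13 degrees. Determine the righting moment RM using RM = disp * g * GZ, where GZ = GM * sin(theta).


Formula: GZ = GM * sin(theta); RM = disp * g * GZ
Step 1 — GZ = 0.74 * sin(13°) = 0.74 * 0.224951 = 0.166464 m
Step 2 — RM = 48628000 * 9.81 * 0.166464 ≈ 79410000 N·m (5 s.f.)

79410000 N·m


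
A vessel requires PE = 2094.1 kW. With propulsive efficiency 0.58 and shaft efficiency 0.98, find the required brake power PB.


Formula: PB = PE / (eta_D * eta_S)
Step 1 — combined efficiency = eta_D * eta_S = 0.58 * 0.98 = 0.5684
Step 2 — PB = 2094.1 / 0.5684 ≈ 3684.2 kW (5 s.f.)

3684.2 kW


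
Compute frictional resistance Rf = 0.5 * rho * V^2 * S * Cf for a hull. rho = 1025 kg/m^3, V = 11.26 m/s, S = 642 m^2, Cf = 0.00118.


Formula: Rf = 0.5 * rho * V^2 * S * Cf
Step 1 — V^2 = 11.26^2 = 126.7876
Step 2 — 0.5 * rho * V^2 = 0.5 * 1025 * 126.7876 = 64978.645
Step 3 — Rf = 64978.645 * 642 * 0.00118 ≈ 49225 N (5 s.f.)

49225 N


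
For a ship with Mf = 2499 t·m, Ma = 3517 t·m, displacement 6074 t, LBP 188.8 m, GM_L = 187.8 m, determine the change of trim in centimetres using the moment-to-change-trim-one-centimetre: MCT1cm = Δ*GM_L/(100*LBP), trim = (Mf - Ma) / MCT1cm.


Formula: net trimming moment = Mf - Ma; MCT1cm = Δ*GM_L/(100*LBP); trim = net moment / MCT1cm
Step 1 — net trimming moment = 2499 - 3517 = -1018 t·m
Step 2 — MCT1cm = 6074 * 187.8 / (100 * 188.8) = 60.4183 t·m/cm
Step 3 — trim = -1018 / 60.4183 ≈ -16.849 cm (5 s.f.)

-16.849 cm


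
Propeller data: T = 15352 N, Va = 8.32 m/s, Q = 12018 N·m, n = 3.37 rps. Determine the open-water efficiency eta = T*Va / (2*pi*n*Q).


Formula: eta = T * Va / (2 * pi * n * Q)
Step 1 — numerator = T * Va = 15352 * 8.32 = 127728.64
Step 2 — 2 * pi * n = 2 * pi * 3.37 = 21.174334
Step 3 — denominator = 21.174334 * 12018 = 254473.15
Step 4 — eta = 127728.64 / 254473.15 ≈ 0.50193 (5 s.f.)

0.50193


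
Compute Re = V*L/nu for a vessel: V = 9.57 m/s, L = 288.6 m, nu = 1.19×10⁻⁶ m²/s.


Formula: Re = V * L / nu
Step 1 — V * L = 9.57 * 288.6 = 2761.902 m^2/s
Step 2 — Re = 2761.902 / 1.19e-6 = 2.32e+09

2.32e+09


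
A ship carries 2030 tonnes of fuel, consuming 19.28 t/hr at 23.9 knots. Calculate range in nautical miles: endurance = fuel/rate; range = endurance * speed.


Formula: endurance = fuel / rate; range = endurance * speed
Step 1 — endurance = 2030 / 19.28 = 105.2905 hours
Step 2 — range = 105.2905 * 23.9 ≈ 2516.4 nautical miles (5 s.f.)

2516.4 NM


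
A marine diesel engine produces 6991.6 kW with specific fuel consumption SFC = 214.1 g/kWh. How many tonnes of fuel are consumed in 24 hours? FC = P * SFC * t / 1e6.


Formula: FC (tonnes) = P * SFC * t / 1,000,000
Step 1 — P * SFC * t = 6991.6 * 214.1 * 24 = 35925637.44 g
Step 2 — FC (tonnes) = 35925637.44 / 1,000,000 ≈ 35.926 tonnes (5 s.f.)

35.926 tonnes


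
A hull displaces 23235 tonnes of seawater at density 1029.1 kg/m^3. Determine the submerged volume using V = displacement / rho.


Formula: V = mass / rho
Step 1 — convert tonnes to kg: 23235 t * 1000 = 23235000 kg
Step 2 — V = 23235000 / 1029.1 ≈ 22578 m^3 (5 s.f.)

22578 m^3


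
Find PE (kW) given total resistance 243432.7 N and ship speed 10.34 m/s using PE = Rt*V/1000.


Formula: PE = Rt * V / 1000 (kW)
Step 1 — PE (W) = 243432.7 * 10.34 = 2517094.118 W
Step 2 — PE (kW) = 2517094.118 / 1000 ≈ 2517.1 kW (5 s.f.)

2517.1 kW


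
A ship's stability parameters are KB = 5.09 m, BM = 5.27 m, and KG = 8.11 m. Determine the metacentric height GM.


Formula: GM = KB + BM - KG
Step 1 — KM = KB + BM = 5.09 + 5.27 = 10.36 m
Step 2 — GM = KM - KG = 10.36 - 8.11 = 2.25 m

2.25 m


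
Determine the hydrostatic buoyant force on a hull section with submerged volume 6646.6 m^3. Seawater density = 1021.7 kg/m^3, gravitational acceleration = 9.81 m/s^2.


Formula: Fb = rho * g * V
Substituting: Fb = 1021.7 * 9.81 * 6646.6
Intermediate: 1021.7 * 9.81 = 10022.877
Result: Fb = 10022.877 * 6646.6 ≈ 66618000 N (5 s.f.)

66618000 N


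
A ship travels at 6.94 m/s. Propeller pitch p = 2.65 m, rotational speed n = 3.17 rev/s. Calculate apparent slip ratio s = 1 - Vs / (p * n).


Formula: s = 1 - Vs / (p * n)
Step 1 — p * n = 2.65 * 3.17 = 8.4005
Step 2 — Vs / (p*n) = 6.94 / 8.4005 = 0.826141 (6 d.p.)
Step 3 — s = 1 - 0.826141 = 0.173859

0.173859


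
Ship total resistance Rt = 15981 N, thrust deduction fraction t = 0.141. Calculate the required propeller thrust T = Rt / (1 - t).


Formula: T = Rt / (1 - t)
Step 1 — (1 - t) = 1 - 0.141 = 0.859
Step 2 — T = 15981 / 0.859 ≈ 18604 N (5 s.f.)

18604 N


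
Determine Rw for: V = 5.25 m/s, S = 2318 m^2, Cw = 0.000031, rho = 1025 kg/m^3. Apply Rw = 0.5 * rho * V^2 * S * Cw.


Formula: Rw = 0.5 * rho * V^2 * S * Cw
Step 1 — V^2 = 5.25^2 = 27.5625
Step 2 — 0.5 * rho * V^2 = 0.5 * 1025 * 27.5625 = 14125.78125
Step 3 — Rw = 14125.78125 * 2318 * 0.000031 ≈ 1015.1 N (5 s.f.)

1015.1 N


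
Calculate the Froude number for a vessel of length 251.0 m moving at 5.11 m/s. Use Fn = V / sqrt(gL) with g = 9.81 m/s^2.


Formula: Fn = V / sqrt(g * L)
Step 1 — g * L = 9.81 * 251.0 = 2462.31
Step 2 — sqrt(g * L) = sqrt(2462.31) = 49.621669
Step 3 — Fn = 5.11 / 49.621669 ≈ 0.10298 (5 s.f.)

0.10298


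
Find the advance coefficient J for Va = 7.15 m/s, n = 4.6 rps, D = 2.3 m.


Formula: J = Va / (n * D)
Step 1 — n * D = 4.6 * 2.3 = 10.58
Step 2 — J = 7.15 / 10.58 ≈ 0.67580 (5 s.f.)

0.67580


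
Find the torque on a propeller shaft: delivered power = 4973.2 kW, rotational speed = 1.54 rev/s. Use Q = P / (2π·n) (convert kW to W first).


Formula: Q = P_W / (2 * pi * n)
Step 1 — P_W = 4973.2 kW * 1000 = 4973200.0 W
Step 2 — 2 * pi * n = 2 * pi * 1.54 = 9.676105
Step 3 — Q = 4973200.0 / 9.676105 ≈ 513970 N·m (5 s.f.)

513970 N·m


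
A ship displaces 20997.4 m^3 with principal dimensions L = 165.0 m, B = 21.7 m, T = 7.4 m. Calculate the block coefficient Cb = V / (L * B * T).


Formula: Cb = V / (L * B * T)
Step 1 — L * B * T = 165.0 * 21.7 * 7.4 = 26495.7 m^3
Step 2 — Cb = 20997.4 / 26495.7 ≈ 0.79248 (5 s.f.)

0.79248


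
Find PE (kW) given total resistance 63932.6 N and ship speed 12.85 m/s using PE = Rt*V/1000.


Formula: PE = Rt * V / 1000 (kW)
Step 1 — PE (W) = 63932.6 * 12.85 = 821533.91 W
Step 2 — PE (kW) = 821533.91 / 1000 ≈ 821.53 kW (5 s.f.)

821.53 kW


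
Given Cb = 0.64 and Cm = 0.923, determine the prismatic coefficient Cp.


Formula: Cp = Cb / Cm
Substituting: Cp = 0.64 / 0.923
Result: Cp ≈ 0.69339 (5 s.f.)

0.69339


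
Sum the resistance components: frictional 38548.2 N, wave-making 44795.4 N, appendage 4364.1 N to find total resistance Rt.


Formula: Rt = Rf + Rw + Ra
Substituting: Rt = 38548.2 + 44795.4 + 4364.1
Result: Rt = 87707.7 N

87707.7 N


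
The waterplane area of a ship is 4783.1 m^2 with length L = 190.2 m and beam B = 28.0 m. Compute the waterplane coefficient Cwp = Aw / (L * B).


Formula: Cwp = Aw / (L * B)
Step 1 — L * B = 190.2 * 28.0 = 5325.6 m^2
Step 2 — Cwp = 4783.1 / 5325.6 ≈ 0.89813 (5 s.f.)

0.89813


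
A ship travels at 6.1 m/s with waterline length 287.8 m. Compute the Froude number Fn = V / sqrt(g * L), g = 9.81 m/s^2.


Formula: Fn = V / sqrt(g * L)
Step 1 — g * L = 9.81 * 287.8 = 2823.318
Step 2 — sqrt(g * L) = sqrt(2823.318) = 53.134904
Step 3 — Fn = 6.1 / 53.134904 ≈ 0.11480 (5 s.f.)

0.11480


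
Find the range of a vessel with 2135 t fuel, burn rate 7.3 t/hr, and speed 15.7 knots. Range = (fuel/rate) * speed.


Formula: endurance = fuel / rate; range = endurance * speed
Step 1 — endurance = 2135 / 7.3 = 292.4658 hours
Step 2 — range = 292.4658 * 15.7 ≈ 4591.7 nautical miles (5 s.f.)

4591.7 NM


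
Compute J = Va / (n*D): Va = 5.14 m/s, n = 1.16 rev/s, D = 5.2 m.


Formula: J = Va / (n * D)
Step 1 — n * D = 1.16 * 5.2 = 6.032
Step 2 — J = 5.14 / 6.032 ≈ 0.85212 (5 s.f.)

0.85212


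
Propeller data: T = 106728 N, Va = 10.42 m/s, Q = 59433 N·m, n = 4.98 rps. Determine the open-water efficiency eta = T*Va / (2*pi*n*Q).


Formula: eta = T * Va / (2 * pi * n * Q)
Step 1 — numerator = T * Va = 106728 * 10.42 = 1112105.76
Step 2 — 2 * pi * n = 2 * pi * 4.98 = 31.290263
Step 3 — denominator = 31.290263 * 59433 = 1859674.2
Step 4 — eta = 1112105.76 / 1859674.2 ≈ 0.59801 (5 s.f.)

0.59801


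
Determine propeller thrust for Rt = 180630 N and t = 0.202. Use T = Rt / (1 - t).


Formula: T = Rt / (1 - t)
Step 1 — (1 - t) = 1 - 0.202 = 0.798
Step 2 — T = 180630 / 0.798 ≈ 226350 N (5 s.f.)

226350 N


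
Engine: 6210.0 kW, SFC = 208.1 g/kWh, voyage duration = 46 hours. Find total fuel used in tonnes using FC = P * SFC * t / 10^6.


Formula: FC (tonnes) = P * SFC * t / 1,000,000
Step 1 — P * SFC * t = 6210.0 * 208.1 * 46 = 59445846.0 g
Step 2 — FC (tonnes) = 59445846.0 / 1,000,000 ≈ 59.446 tonnes (5 s.f.)

59.446 tonnes
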